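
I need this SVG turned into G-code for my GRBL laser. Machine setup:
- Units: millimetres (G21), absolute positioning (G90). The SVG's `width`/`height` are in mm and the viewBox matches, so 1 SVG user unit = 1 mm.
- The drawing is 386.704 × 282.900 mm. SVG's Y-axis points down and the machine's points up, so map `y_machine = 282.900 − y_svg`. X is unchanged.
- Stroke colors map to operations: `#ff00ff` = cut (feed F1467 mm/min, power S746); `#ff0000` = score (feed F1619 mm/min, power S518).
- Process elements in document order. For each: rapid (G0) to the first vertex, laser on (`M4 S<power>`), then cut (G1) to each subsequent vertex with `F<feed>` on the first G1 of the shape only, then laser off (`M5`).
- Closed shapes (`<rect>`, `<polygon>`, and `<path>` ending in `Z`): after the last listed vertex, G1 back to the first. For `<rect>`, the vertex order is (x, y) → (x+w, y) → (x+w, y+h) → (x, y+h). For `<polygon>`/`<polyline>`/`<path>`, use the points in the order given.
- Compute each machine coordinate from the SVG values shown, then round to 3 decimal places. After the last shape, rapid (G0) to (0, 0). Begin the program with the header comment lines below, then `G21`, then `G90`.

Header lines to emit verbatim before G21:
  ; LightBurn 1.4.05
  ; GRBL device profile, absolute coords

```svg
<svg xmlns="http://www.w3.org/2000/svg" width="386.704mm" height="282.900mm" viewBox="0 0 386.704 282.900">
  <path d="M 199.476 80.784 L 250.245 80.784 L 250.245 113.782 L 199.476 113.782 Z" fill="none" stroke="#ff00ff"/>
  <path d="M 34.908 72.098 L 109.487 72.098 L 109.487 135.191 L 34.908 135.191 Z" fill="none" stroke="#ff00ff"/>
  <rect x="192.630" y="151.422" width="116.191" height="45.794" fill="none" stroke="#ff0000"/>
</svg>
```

; LightBurn 1.4.05
; GRBL device profile, absolute coords
G21
G90
G0 X199.476 Y202.116
M4 S746
G1 X250.245 Y202.116 F1467
G1 X250.245 Y169.118
G1 X199.476 Y169.118
G1 X199.476 Y202.116
M5
G0 X34.908 Y210.802
M4 S746
G1 X109.487 Y210.802 F1467
G1 X109.487 Y147.709
G1 X34.908 Y147.709
G1 X34.908 Y210.802
M5
G0 X192.630 Y131.478
M4 S518
G1 X308.821 Y131.478 F1619
G1 X308.821 Y85.684
G1 X192.630 Y85.684
G1 X192.630 Y131.478
M5
G0 X0.000 Y0.000

viewBox `0 0 386.704 282.900` with mm width/height → 1 unit = 1 mm. Flip: y_m = 282.900 − y_svg.

**Shape 1** — `<path>` rectangle, stroke `#ff00ff` → cut (S746, F1467). Machine vertices: (199.476,202.116) → (250.245,202.116) → (250.245,169.118) → (199.476,169.118) → (199.476,202.116). Closed: final G1 returns to the first vertex.

**Shape 2** — `<path>` rectangle, stroke `#ff00ff` → cut (S746, F1467). Machine vertices: (34.908,210.802) → (109.487,210.802) → (109.487,147.709) → (34.908,147.709) → (34.908,210.802). Closed: final G1 returns to the first vertex.

**Shape 3** — `<rect>` rectangle, stroke `#ff0000` → score (S518, F1619). Machine vertices: (192.630,131.478) → (308.821,131.478) → (308.821,85.684) → (192.630,85.684) → (192.630,131.478). Closed: final G1 returns to the first vertex.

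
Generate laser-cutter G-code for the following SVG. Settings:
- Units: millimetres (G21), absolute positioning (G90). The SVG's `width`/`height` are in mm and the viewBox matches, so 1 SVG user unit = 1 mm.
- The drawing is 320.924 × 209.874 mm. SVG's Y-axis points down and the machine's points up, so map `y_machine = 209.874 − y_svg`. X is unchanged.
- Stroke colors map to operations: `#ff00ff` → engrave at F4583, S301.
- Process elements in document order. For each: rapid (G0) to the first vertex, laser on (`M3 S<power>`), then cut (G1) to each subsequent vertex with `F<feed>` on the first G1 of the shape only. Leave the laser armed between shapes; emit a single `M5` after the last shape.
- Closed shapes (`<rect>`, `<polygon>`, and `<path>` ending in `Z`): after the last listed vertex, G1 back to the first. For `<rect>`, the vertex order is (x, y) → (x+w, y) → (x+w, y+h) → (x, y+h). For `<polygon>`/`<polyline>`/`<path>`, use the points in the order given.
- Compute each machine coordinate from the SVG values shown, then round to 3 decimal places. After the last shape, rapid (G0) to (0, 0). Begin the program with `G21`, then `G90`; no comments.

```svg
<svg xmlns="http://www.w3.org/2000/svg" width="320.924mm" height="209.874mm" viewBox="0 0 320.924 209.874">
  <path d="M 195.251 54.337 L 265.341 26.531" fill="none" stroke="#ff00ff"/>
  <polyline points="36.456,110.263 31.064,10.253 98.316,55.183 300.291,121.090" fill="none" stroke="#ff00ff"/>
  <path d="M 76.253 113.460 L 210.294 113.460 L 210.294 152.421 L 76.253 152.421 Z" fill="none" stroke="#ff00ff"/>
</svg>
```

G21
G90
G0 X195.251 Y155.537
M3 S301
G1 X265.341 Y183.343 F4583
G0 X36.456 Y99.611
M3 S301
G1 X31.064 Y199.621 F4583
G1 X98.316 Y154.691
G1 X300.291 Y88.784
G0 X76.253 Y96.414
M3 S301
G1 X210.294 Y96.414 F4583
G1 X210.294 Y57.453
G1 X76.253 Y57.453
G1 X76.253 Y96.414
M5
G0 X0.000 Y0.000

viewBox `0 0 320.924 209.874` with mm width/height → 1 unit = 1 mm. Flip: y_m = 209.874 − y_svg.

**Shape 1** — `<path>` line segment, stroke `#ff00ff` → engrave (S301, F4583). Machine vertices: (195.251,155.537) → (265.341,183.343). Open path.

**Shape 2** — `<polyline>` open polyline, stroke `#ff00ff` → engrave (S301, F4583). Machine vertices: (36.456,99.611) → (31.064,199.621) → (98.316,154.691) → (300.291,88.784). Open path.

**Shape 3** — `<path>` rectangle, stroke `#ff00ff` → engrave (S301, F4583). Machine vertices: (76.253,96.414) → (210.294,96.414) → (210.294,57.453) → (76.253,57.453) → (76.253,96.414). Closed: final G1 returns to the first vertex.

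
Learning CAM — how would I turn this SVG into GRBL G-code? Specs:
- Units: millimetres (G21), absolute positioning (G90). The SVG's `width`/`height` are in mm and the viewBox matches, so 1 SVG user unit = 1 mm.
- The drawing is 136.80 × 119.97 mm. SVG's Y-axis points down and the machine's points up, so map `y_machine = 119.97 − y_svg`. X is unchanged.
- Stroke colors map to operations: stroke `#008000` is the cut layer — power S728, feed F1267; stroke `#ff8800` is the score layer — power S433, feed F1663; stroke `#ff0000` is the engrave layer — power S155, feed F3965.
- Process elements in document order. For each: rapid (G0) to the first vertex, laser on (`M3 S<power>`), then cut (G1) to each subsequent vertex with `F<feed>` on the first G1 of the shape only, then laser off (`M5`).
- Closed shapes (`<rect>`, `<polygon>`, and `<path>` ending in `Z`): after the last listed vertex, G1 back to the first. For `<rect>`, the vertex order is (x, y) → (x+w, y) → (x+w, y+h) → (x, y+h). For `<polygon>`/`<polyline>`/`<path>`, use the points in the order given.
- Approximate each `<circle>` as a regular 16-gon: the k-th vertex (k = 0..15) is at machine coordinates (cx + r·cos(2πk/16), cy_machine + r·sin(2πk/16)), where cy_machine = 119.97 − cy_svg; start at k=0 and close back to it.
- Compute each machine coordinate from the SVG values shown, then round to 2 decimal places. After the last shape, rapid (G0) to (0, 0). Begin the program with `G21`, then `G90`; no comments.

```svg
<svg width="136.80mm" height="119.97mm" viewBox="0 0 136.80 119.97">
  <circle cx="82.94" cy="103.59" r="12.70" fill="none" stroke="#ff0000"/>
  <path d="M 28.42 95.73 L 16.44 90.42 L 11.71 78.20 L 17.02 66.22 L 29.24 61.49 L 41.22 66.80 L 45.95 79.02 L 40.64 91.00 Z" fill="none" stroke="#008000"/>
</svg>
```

G21
G90
G0 X95.64 Y16.38
M3 S155
G1 X94.67 Y21.24 F3965
G1 X91.92 Y25.36
G1 X87.80 Y28.11
G1 X82.94 Y29.08
G1 X78.08 Y28.11
G1 X73.96 Y25.36
G1 X71.21 Y21.24
G1 X70.24 Y16.38
G1 X71.21 Y11.52
G1 X73.96 Y7.40
G1 X78.08 Y4.65
G1 X82.94 Y3.68
G1 X87.80 Y4.65
G1 X91.92 Y7.40
G1 X94.67 Y11.52
G1 X95.64 Y16.38
M5
G0 X28.42 Y24.24
M3 S728
G1 X16.44 Y29.55 F1267
G1 X11.71 Y41.77
G1 X17.02 Y53.75
G1 X29.24 Y58.48
G1 X41.22 Y53.17
G1 X45.95 Y40.95
G1 X40.64 Y28.97
G1 X28.42 Y24.24
M5
G0 X0.00 Y0.00

Since the viewBox matches the mm dimensions, user units are millimetres directly. The only transform is the Y-flip y_m = 119.97 − y_svg.

Shape 1 is a circle drawn with `<circle>`. Its stroke #ff0000 means engrave at S155, F3965. After flipping Y the toolpath is (95.64,16.38) → (94.67,21.24) → (91.92,25.36) → (87.80,28.11) → (82.94,29.08) → (78.08,28.11) → (73.96,25.36) → (71.21,21.24) → (70.24,16.38) → (71.21,11.52) → (73.96,7.40) → (78.08,4.65) → (82.94,3.68) → (87.80,4.65) → (91.92,7.40) → (94.67,11.52) → (95.64,16.38), returning to the start.

Shape 2 is a regular polygon drawn with `<path>`. Its stroke #008000 means cut at S728, F1267. After flipping Y the toolpath is (28.42,24.24) → (16.44,29.55) → (11.71,41.77) → (17.02,53.75) → (29.24,58.48) → (41.22,53.17) → (45.95,40.95) → (40.64,28.97) → (28.42,24.24), returning to the start.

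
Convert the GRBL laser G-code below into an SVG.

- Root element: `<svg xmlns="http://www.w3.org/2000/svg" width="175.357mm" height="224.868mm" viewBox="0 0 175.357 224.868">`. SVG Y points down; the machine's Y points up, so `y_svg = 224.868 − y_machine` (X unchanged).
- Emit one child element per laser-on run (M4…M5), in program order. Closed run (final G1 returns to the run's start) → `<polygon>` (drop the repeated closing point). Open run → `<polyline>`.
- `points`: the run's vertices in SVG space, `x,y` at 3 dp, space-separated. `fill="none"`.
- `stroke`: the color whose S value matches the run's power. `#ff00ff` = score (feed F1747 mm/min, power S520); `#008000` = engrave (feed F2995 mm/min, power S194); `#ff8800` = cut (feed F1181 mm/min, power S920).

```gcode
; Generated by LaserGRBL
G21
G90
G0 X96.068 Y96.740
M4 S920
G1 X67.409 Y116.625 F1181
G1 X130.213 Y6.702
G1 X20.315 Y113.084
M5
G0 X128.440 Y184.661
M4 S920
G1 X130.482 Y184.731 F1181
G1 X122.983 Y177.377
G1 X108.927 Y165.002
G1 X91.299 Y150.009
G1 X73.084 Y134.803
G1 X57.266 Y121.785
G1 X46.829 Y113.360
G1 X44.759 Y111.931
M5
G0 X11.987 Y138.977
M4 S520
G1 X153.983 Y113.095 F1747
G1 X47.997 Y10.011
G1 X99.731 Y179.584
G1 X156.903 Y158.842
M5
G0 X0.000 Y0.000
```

<svg xmlns="http://www.w3.org/2000/svg" width="175.357mm" height="224.868mm" viewBox="0 0 175.357 224.868">
  <polyline points="96.068,128.128 67.409,108.243 130.213,218.166 20.315,111.784" fill="none" stroke="#ff8800"/>
  <polyline points="128.440,40.207 130.482,40.137 122.983,47.491 108.927,59.866 91.299,74.859 73.084,90.065 57.266,103.083 46.829,111.508 44.759,112.937" fill="none" stroke="#ff8800"/>
  <polyline points="11.987,85.891 153.983,111.773 47.997,214.857 99.731,45.284 156.903,66.026" fill="none" stroke="#ff00ff"/>
</svg>

Each laser-on run becomes one SVG element. Flip Y back into SVG space with y_svg = 224.868 − y_machine.

Run 1: S920 ⇒ cut layer `#ff8800`. The run is open, so emit a `<polyline>` with points (Y-flipped): 96.068,128.128 67.409,108.243 130.213,218.166 20.315,111.784.

Run 2: S920 ⇒ cut layer `#ff8800`. The run is open, so emit a `<polyline>` with points (Y-flipped): 128.440,40.207 130.482,40.137 122.983,47.491 108.927,59.866 91.299,74.859 73.084,90.065 57.266,103.083 46.829,111.508 44.759,112.937.

Run 3: the run's S520 means `#ff00ff` (score). The run is open, so emit a `<polyline>` with points (Y-flipped): 11.987,85.891 153.983,111.773 47.997,214.857 99.731,45.284 156.903,66.026.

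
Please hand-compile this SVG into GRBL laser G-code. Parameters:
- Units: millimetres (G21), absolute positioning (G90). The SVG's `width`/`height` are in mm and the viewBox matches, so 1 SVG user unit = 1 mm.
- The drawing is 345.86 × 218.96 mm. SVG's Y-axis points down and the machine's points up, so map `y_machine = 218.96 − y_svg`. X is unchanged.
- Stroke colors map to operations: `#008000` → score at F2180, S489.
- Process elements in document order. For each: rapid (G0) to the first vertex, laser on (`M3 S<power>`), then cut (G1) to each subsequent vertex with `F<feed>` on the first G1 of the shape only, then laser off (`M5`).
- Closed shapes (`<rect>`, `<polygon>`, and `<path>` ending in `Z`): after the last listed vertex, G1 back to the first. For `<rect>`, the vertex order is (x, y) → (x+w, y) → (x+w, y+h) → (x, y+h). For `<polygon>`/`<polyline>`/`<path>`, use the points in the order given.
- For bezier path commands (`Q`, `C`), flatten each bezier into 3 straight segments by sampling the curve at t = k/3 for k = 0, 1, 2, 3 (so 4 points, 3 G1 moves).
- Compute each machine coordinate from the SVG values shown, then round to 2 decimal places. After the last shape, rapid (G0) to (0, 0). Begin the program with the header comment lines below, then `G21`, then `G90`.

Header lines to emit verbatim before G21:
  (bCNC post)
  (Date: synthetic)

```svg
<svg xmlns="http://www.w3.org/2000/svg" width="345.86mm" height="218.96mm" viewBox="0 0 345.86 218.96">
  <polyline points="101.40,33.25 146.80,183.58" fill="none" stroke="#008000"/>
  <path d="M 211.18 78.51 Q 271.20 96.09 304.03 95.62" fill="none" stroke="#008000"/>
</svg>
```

Since the viewBox matches the mm dimensions, user units are millimetres directly. The only transform is the Y-flip y_m = 218.96 − y_svg.

Shape 1 is a line segment drawn with `<polyline>`. Its stroke #008000 means score at S489, F2180. After flipping Y the toolpath is (101.40,185.71) → (146.80,35.38).

Shape 2 is a quadratic bezier drawn with `<path>`. Its stroke #008000 means score at S489, F2180. After flipping Y the toolpath is (211.18,140.45) → (248.17,130.74) → (279.12,125.03) → (304.03,123.34).

(bCNC post)
(Date: synthetic)
G21
G90
G0 X101.40 Y185.71
M3 S489
G1 X146.80 Y35.38 F2180
M5
G0 X211.18 Y140.45
M3 S489
G1 X248.17 Y130.74 F2180
G1 X279.12 Y125.03
G1 X304.03 Y123.34
M5
G0 X0.00 Y0.00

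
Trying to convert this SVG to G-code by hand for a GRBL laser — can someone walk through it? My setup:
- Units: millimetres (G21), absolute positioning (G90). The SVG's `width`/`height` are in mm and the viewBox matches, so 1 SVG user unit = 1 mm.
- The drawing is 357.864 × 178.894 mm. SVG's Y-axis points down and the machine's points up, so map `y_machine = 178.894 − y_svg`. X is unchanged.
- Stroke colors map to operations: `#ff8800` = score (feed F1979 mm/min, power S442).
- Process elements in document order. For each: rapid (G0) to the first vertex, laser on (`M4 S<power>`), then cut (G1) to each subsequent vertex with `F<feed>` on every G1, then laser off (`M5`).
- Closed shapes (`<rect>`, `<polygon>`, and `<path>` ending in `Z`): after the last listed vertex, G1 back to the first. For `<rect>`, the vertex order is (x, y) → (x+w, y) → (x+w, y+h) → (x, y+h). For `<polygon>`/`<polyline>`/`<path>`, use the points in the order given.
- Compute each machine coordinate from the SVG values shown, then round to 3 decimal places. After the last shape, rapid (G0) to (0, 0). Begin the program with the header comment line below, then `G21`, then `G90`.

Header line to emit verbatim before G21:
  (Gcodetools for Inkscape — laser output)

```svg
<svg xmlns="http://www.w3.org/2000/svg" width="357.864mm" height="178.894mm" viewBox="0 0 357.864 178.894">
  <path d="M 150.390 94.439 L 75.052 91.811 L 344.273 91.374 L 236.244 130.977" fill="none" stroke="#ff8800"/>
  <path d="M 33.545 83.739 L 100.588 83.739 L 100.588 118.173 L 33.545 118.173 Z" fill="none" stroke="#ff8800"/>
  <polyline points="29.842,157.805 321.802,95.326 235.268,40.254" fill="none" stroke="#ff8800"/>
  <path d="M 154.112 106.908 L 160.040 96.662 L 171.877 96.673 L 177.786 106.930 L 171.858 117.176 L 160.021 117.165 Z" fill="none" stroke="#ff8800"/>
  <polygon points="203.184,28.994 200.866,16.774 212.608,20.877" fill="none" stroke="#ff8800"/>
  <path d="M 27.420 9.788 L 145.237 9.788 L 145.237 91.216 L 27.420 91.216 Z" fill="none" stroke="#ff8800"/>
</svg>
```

1 u = 1 mm; y_m = 178.894 − y.

[1] `<path>` open polyline, #ff8800→score S442 F1979: (150.390,84.455) → (75.052,87.083) → (344.273,87.520) → (236.244,47.917)

[2] `<path>` rectangle, #ff8800→score S442 F1979: (33.545,95.155) → (100.588,95.155) → (100.588,60.721) → (33.545,60.721) → (33.545,95.155) (closed)

[3] `<polyline>` open polyline, #ff8800→score S442 F1979: (29.842,21.089) → (321.802,83.568) → (235.268,138.640)

[4] `<path>` regular polygon, #ff8800→score S442 F1979: (154.112,71.986) → (160.040,82.232) → (171.877,82.221) → (177.786,71.964) → (171.858,61.718) → (160.021,61.729) → (154.112,71.986) (closed)

[5] `<polygon>` regular polygon, #ff8800→score S442 F1979: (203.184,149.900) → (200.866,162.120) → (212.608,158.017) → (203.184,149.900) (closed)

[6] `<path>` rectangle, #ff8800→score S442 F1979: (27.420,169.106) → (145.237,169.106) → (145.237,87.678) → (27.420,87.678) → (27.420,169.106) (closed)

(Gcodetools for Inkscape — laser output)
G21
G90
G0 X150.390 Y84.455
M4 S442
G1 X75.052 Y87.083 F1979
G1 X344.273 Y87.520 F1979
G1 X236.244 Y47.917 F1979
M5
G0 X33.545 Y95.155
M4 S442
G1 X100.588 Y95.155 F1979
G1 X100.588 Y60.721 F1979
G1 X33.545 Y60.721 F1979
G1 X33.545 Y95.155 F1979
M5
G0 X29.842 Y21.089
M4 S442
G1 X321.802 Y83.568 F1979
G1 X235.268 Y138.640 F1979
M5
G0 X154.112 Y71.986
M4 S442
G1 X160.040 Y82.232 F1979
G1 X171.877 Y82.221 F1979
G1 X177.786 Y71.964 F1979
G1 X171.858 Y61.718 F1979
G1 X160.021 Y61.729 F1979
G1 X154.112 Y71.986 F1979
M5
G0 X203.184 Y149.900
M4 S442
G1 X200.866 Y162.120 F1979
G1 X212.608 Y158.017 F1979
G1 X203.184 Y149.900 F1979
M5
G0 X27.420 Y169.106
M4 S442
G1 X145.237 Y169.106 F1979
G1 X145.237 Y87.678 F1979
G1 X27.420 Y87.678 F1979
G1 X27.420 Y169.106 F1979
M5
G0 X0.000 Y0.000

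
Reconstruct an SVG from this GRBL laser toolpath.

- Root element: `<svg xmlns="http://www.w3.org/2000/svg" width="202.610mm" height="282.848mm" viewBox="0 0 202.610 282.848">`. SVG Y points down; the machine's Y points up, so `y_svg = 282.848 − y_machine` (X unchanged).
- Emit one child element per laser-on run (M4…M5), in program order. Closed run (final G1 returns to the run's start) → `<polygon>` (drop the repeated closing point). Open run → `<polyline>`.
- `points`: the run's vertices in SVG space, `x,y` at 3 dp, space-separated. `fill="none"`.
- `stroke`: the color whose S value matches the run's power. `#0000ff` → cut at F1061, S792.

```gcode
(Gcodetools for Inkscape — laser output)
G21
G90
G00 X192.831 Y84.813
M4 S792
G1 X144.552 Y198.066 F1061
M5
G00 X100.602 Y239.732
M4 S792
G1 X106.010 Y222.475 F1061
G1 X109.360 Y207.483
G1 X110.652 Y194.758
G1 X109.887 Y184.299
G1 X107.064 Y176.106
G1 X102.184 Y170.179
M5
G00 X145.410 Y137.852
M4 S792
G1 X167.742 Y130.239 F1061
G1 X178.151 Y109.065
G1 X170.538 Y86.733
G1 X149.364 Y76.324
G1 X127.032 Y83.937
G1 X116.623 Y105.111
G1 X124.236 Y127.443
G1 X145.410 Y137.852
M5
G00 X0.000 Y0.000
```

Machine Y-up, SVG Y-down with viewBox height 282.848, so y_svg = 282.848 − y_machine; X carries over. Every run uses S792, so all elements get stroke `#0000ff` (cut).

Run 1: The run is open, so emit a `<polyline>` with points (Y-flipped): 192.831,198.035 144.552,84.782.

Run 2: The run is open, so emit a `<polyline>` with points (Y-flipped): 100.602,43.116 106.010,60.373 109.360,75.365 110.652,88.090 109.887,98.549 107.064,106.742 102.184,112.669.

Run 3: The run returns to its start, so emit a `<polygon>` with points (Y-flipped): 145.410,144.996 167.742,152.609 178.151,173.783 170.538,196.115 149.364,206.524 127.032,198.911 116.623,177.737 124.236,155.405.

<svg xmlns="http://www.w3.org/2000/svg" width="202.610mm" height="282.848mm" viewBox="0 0 202.610 282.848">
  <polyline points="192.831,198.035 144.552,84.782" fill="none" stroke="#0000ff"/>
  <polyline points="100.602,43.116 106.010,60.373 109.360,75.365 110.652,88.090 109.887,98.549 107.064,106.742 102.184,112.669" fill="none" stroke="#0000ff"/>
  <polygon points="145.410,144.996 167.742,152.609 178.151,173.783 170.538,196.115 149.364,206.524 127.032,198.911 116.623,177.737 124.236,155.405" fill="none" stroke="#0000ff"/>
</svg>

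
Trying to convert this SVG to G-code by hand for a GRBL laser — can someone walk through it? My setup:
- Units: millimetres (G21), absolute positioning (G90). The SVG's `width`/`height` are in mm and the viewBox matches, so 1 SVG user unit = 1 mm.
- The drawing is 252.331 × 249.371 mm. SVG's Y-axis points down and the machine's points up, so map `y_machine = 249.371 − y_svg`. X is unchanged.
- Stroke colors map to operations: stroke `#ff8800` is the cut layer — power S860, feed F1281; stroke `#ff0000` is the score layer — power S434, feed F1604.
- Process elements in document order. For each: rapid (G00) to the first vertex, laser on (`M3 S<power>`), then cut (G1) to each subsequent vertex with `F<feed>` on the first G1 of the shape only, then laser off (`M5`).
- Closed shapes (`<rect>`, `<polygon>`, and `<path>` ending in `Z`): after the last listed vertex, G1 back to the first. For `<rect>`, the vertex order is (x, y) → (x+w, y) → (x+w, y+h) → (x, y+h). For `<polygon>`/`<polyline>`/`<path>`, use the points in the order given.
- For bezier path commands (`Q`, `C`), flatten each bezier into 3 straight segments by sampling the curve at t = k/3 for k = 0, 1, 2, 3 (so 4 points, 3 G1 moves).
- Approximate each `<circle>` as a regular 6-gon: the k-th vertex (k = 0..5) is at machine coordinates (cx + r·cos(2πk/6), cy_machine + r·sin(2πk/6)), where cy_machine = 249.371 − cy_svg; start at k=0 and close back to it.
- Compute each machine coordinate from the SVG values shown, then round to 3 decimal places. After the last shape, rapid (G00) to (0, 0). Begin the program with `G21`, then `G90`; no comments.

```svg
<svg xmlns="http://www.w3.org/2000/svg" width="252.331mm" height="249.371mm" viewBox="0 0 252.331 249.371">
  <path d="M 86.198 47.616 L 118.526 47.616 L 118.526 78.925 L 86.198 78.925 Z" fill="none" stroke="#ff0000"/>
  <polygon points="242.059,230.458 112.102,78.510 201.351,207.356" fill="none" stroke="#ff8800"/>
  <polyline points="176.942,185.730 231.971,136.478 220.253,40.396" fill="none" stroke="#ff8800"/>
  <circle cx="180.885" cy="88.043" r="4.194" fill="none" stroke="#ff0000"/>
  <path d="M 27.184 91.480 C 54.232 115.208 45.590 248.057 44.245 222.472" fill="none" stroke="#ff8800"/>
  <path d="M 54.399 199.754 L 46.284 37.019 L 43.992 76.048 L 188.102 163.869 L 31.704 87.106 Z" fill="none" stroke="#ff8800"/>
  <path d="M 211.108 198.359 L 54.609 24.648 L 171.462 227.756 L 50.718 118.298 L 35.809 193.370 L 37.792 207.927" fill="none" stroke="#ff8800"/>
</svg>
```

G21
G90
G00 X86.198 Y201.755
M3 S434
G1 X118.526 Y201.755 F1604
G1 X118.526 Y170.446
G1 X86.198 Y170.446
G1 X86.198 Y201.755
M5
G00 X242.059 Y18.913
M3 S860
G1 X112.102 Y170.861 F1281
G1 X201.351 Y42.015
G1 X242.059 Y18.913
M5
G00 X176.942 Y63.641
M3 S860
G1 X231.971 Y112.893 F1281
G1 X220.253 Y208.975
M5
G00 X185.079 Y161.328
M3 S434
G1 X182.982 Y164.960 F1604
G1 X178.788 Y164.960
G1 X176.691 Y161.328
G1 X178.788 Y157.696
G1 X182.982 Y157.696
G1 X185.079 Y161.328
M5
G00 X27.184 Y157.891
M3 S860
G1 X43.927 Y107.699 F1281
G1 X46.430 Y44.216
G1 X44.245 Y26.899
M5
G00 X54.399 Y49.617
M3 S860
G1 X46.284 Y212.352 F1281
G1 X43.992 Y173.323
G1 X188.102 Y85.502
G1 X31.704 Y162.265
G1 X54.399 Y49.617
M5
G00 X211.108 Y51.012
M3 S860
G1 X54.609 Y224.723 F1281
G1 X171.462 Y21.615
G1 X50.718 Y131.073
G1 X35.809 Y56.001
G1 X37.792 Y41.444
M5
G00 X0.000 Y0.000

Since the viewBox matches the mm dimensions, user units are millimetres directly. The only transform is the Y-flip y_m = 249.371 − y_svg.

Shape 1 is a rectangle drawn with `<path>`. Its stroke #ff0000 means score at S434, F1604. After flipping Y the toolpath is (86.198,201.755) → (118.526,201.755) → (118.526,170.446) → (86.198,170.446) → (86.198,201.755), returning to the start.

Shape 2 is a closed polygon drawn with `<polygon>`. Its stroke #ff8800 means cut at S860, F1281. After flipping Y the toolpath is (242.059,18.913) → (112.102,170.861) → (201.351,42.015) → (242.059,18.913), returning to the start.

Shape 3 is a open polyline drawn with `<polyline>`. Its stroke #ff8800 means cut at S860, F1281. After flipping Y the toolpath is (176.942,63.641) → (231.971,112.893) → (220.253,208.975).

Shape 4 is a circle drawn with `<circle>`. Its stroke #ff0000 means score at S434, F1604. After flipping Y the toolpath is (185.079,161.328) → (182.982,164.960) → (178.788,164.960) → (176.691,161.328) → (178.788,157.696) → (182.982,157.696) → (185.079,161.328), returning to the start.

Shape 5 is a cubic bezier drawn with `<path>`. Its stroke #ff8800 means cut at S860, F1281. After flipping Y the toolpath is (27.184,157.891) → (43.927,107.699) → (46.430,44.216) → (44.245,26.899).

Shape 6 is a closed polygon drawn with `<path>`. Its stroke #ff8800 means cut at S860, F1281. After flipping Y the toolpath is (54.399,49.617) → (46.284,212.352) → (43.992,173.323) → (188.102,85.502) → (31.704,162.265) → (54.399,49.617), returning to the start.

Shape 7 is a open polyline drawn with `<path>`. Its stroke #ff8800 means cut at S860, F1281. After flipping Y the toolpath is (211.108,51.012) → (54.609,224.723) → (171.462,21.615) → (50.718,131.073) → (35.809,56.001) → (37.792,41.444).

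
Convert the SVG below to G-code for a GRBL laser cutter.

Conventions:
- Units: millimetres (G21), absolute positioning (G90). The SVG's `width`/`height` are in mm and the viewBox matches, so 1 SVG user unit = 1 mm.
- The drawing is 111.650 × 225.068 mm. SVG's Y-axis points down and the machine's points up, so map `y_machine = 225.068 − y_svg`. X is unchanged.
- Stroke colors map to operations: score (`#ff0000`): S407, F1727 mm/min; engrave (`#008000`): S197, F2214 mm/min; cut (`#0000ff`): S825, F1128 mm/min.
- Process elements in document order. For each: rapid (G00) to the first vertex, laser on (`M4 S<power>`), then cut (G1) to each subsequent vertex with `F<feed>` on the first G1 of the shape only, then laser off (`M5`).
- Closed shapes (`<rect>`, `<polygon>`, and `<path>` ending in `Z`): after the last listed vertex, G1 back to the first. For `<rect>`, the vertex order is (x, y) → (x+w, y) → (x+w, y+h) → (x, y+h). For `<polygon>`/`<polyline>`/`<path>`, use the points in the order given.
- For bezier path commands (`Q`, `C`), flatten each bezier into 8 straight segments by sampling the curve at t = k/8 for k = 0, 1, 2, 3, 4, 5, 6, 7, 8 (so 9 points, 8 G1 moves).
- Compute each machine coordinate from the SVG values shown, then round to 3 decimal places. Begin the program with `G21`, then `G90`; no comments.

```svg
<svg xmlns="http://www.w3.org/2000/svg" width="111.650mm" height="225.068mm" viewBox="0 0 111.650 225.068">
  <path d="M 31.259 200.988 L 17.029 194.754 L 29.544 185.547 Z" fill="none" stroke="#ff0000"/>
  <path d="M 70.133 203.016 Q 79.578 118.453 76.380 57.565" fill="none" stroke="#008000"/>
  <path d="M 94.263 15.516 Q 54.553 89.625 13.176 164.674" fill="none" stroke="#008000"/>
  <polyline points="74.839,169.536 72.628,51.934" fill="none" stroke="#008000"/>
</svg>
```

1 u = 1 mm; y_m = 225.068 − y.

[1] `<path>` regular polygon, #ff0000→score S407 F1727: (31.259,24.080) → (17.029,30.314) → (29.544,39.521) → (31.259,24.080) (closed)

[2] `<path>` quadratic bezier, #008000→engrave S197 F2214: (70.133,22.052) → (72.297,42.823) → (74.065,62.854) → (75.439,82.145) → (76.417,100.696) → (77.001,118.508) → (77.189,135.579) → (76.982,151.911) → (76.380,167.503)

[3] `<path>` quadratic bezier, #008000→engrave S197 F2214: (94.263,209.552) → (84.309,191.010) → (74.304,172.439) → (64.246,153.838) → (54.136,135.208) → (43.974,116.549) → (33.760,97.860) → (23.494,79.142) → (13.176,60.394)

[4] `<polyline>` line segment, #008000→engrave S197 F2214: (74.839,55.532) → (72.628,173.134)

G21
G90
G00 X31.259 Y24.080
M4 S407
G1 X17.029 Y30.314 F1727
G1 X29.544 Y39.521
G1 X31.259 Y24.080
M5
G00 X70.133 Y22.052
M4 S197
G1 X72.297 Y42.823 F2214
G1 X74.065 Y62.854
G1 X75.439 Y82.145
G1 X76.417 Y100.696
G1 X77.001 Y118.508
G1 X77.189 Y135.579
G1 X76.982 Y151.911
G1 X76.380 Y167.503
M5
G00 X94.263 Y209.552
M4 S197
G1 X84.309 Y191.010 F2214
G1 X74.304 Y172.439
G1 X64.246 Y153.838
G1 X54.136 Y135.208
G1 X43.974 Y116.549
G1 X33.760 Y97.860
G1 X23.494 Y79.142
G1 X13.176 Y60.394
M5
G00 X74.839 Y55.532
M4 S197
G1 X72.628 Y173.134 F2214
M5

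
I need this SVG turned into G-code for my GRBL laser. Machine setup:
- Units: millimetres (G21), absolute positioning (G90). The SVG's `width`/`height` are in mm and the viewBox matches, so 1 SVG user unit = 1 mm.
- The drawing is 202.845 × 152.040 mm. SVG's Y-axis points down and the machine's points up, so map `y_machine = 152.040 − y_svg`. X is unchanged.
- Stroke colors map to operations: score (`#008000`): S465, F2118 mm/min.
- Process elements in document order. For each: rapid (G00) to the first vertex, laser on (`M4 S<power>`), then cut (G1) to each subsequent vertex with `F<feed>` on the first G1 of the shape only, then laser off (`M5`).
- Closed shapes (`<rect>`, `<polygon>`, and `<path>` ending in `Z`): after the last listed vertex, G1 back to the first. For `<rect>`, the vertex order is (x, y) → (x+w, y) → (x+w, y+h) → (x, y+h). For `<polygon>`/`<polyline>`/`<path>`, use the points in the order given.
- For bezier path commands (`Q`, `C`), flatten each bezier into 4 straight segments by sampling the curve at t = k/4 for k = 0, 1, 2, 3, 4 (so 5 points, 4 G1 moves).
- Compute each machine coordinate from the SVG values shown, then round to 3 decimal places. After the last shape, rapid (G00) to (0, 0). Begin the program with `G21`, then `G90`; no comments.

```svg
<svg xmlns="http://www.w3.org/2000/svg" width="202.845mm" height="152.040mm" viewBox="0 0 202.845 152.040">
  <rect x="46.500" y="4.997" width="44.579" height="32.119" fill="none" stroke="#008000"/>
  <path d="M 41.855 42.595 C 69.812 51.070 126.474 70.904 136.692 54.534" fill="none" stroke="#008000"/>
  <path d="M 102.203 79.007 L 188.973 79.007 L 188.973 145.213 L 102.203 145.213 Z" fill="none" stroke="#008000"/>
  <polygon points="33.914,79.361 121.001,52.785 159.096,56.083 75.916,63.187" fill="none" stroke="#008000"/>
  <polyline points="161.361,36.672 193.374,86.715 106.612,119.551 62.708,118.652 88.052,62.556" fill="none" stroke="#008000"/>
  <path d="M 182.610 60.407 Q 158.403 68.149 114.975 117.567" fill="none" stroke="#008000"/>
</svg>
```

G21
G90
G00 X46.500 Y147.043
M4 S465
G1 X91.079 Y147.043 F2118
G1 X91.079 Y114.924
G1 X46.500 Y114.924
G1 X46.500 Y147.043
M5
G00 X41.855 Y109.445
M4 S465
G1 X67.031 Y101.702 F2118
G1 X95.926 Y94.159
G1 X121.494 Y91.274
G1 X136.692 Y97.506
M5
G00 X102.203 Y73.033
M4 S465
G1 X188.973 Y73.033 F2118
G1 X188.973 Y6.827
G1 X102.203 Y6.827
G1 X102.203 Y73.033
M5
G00 X33.914 Y72.679
M4 S465
G1 X121.001 Y99.255 F2118
G1 X159.096 Y95.957
G1 X75.916 Y88.853
G1 X33.914 Y72.679
M5
G00 X161.361 Y115.368
M4 S465
G1 X193.374 Y65.325 F2118
G1 X106.612 Y32.489
G1 X62.708 Y33.388
G1 X88.052 Y89.484
M5
G00 X182.610 Y91.633
M4 S465
G1 X169.305 Y85.157 F2118
G1 X153.598 Y73.472
G1 X135.488 Y56.577
G1 X114.975 Y34.473
M5
G00 X0.000 Y0.000

1 u = 1 mm; y_m = 152.040 − y.

[1] `<rect>` rectangle, #008000→score S465 F2118: (46.500,147.043) → (91.079,147.043) → (91.079,114.924) → (46.500,114.924) → (46.500,147.043) (closed)

[2] `<path>` cubic bezier, #008000→score S465 F2118: (41.855,109.445) → (67.031,101.702) → (95.926,94.159) → (121.494,91.274) → (136.692,97.506)

[3] `<path>` rectangle, #008000→score S465 F2118: (102.203,73.033) → (188.973,73.033) → (188.973,6.827) → (102.203,6.827) → (102.203,73.033) (closed)

[4] `<polygon>` closed polygon, #008000→score S465 F2118: (33.914,72.679) → (121.001,99.255) → (159.096,95.957) → (75.916,88.853) → (33.914,72.679) (closed)

[5] `<polyline>` open polyline, #008000→score S465 F2118: (161.361,115.368) → (193.374,65.325) → (106.612,32.489) → (62.708,33.388) → (88.052,89.484)

[6] `<path>` quadratic bezier, #008000→score S465 F2118: (182.610,91.633) → (169.305,85.157) → (153.598,73.472) → (135.488,56.577) → (114.975,34.473)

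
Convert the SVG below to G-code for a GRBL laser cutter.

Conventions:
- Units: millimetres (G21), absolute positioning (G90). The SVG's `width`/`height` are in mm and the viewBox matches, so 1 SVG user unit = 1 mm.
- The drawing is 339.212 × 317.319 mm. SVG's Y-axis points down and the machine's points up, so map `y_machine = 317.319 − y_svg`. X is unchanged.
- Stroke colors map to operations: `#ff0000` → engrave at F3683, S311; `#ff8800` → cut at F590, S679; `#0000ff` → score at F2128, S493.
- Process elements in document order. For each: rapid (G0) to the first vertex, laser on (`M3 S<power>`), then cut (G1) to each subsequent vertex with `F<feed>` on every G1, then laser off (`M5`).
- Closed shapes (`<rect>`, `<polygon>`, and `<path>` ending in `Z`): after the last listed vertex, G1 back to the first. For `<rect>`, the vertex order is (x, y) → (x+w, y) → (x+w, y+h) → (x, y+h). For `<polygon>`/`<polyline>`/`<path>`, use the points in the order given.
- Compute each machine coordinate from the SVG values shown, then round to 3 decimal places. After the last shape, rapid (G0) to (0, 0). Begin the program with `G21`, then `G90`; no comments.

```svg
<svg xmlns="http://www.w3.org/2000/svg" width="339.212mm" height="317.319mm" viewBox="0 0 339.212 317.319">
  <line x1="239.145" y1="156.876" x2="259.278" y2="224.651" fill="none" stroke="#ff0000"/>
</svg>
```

G21
G90
G0 X239.145 Y160.443
M3 S311
G1 X259.278 Y92.668 F3683
M5
G0 X0.000 Y0.000

1 u = 1 mm; y_m = 317.319 − y.

[1] `<line>` line segment, #ff0000→engrave S311 F3683: (239.145,160.443) → (259.278,92.668)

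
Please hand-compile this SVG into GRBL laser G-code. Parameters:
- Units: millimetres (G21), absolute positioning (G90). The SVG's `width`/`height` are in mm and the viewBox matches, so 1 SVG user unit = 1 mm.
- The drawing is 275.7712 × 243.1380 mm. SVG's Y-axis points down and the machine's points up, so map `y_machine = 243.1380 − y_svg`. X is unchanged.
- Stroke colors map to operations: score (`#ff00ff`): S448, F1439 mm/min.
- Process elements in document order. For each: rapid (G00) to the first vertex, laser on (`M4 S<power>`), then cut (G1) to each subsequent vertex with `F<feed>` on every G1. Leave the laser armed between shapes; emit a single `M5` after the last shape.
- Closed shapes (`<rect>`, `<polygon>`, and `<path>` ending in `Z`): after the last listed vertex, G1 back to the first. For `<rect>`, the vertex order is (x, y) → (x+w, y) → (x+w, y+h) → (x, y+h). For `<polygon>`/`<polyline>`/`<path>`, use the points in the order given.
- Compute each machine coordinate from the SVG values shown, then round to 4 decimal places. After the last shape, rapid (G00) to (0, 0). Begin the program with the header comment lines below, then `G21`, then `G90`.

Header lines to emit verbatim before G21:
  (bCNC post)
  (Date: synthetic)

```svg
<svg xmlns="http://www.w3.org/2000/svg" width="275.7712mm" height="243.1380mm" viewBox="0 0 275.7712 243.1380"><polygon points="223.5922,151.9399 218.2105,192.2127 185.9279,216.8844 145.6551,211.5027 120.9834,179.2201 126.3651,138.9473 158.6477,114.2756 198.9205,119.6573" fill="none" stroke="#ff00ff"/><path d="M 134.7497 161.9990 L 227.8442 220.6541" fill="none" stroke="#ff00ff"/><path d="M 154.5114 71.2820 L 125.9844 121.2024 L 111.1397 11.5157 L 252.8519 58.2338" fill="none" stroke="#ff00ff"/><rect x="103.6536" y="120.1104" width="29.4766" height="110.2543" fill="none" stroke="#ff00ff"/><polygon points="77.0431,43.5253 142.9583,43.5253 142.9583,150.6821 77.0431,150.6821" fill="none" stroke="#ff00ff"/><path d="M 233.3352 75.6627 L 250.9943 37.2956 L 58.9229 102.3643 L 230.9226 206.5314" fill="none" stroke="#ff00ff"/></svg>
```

viewBox `0 0 275.7712 243.1380` with mm width/height → 1 unit = 1 mm. Flip: y_m = 243.1380 − y_svg.

**Shape 1** — `<polygon>` regular polygon, stroke `#ff00ff` → score (S448, F1439). Machine vertices: (223.5922,91.1981) → (218.2105,50.9253) → (185.9279,26.2536) → (145.6551,31.6353) → (120.9834,63.9179) → (126.3651,104.1907) → (158.6477,128.8624) → (198.9205,123.4807) → (223.5922,91.1981). Closed: final G1 returns to the first vertex.

**Shape 2** — `<path>` line segment, stroke `#ff00ff` → score (S448, F1439). Machine vertices: (134.7497,81.1390) → (227.8442,22.4839). Open path.

**Shape 3** — `<path>` open polyline, stroke `#ff00ff` → score (S448, F1439). Machine vertices: (154.5114,171.8560) → (125.9844,121.9356) → (111.1397,231.6223) → (252.8519,184.9042). Open path.

**Shape 4** — `<rect>` rectangle, stroke `#ff00ff` → score (S448, F1439). Machine vertices: (103.6536,123.0276) → (133.1302,123.0276) → (133.1302,12.7733) → (103.6536,12.7733) → (103.6536,123.0276). Closed: final G1 returns to the first vertex.

**Shape 5** — `<polygon>` rectangle, stroke `#ff00ff` → score (S448, F1439). Machine vertices: (77.0431,199.6127) → (142.9583,199.6127) → (142.9583,92.4559) → (77.0431,92.4559) → (77.0431,199.6127). Closed: final G1 returns to the first vertex.

**Shape 6** — `<path>` open polyline, stroke `#ff00ff` → score (S448, F1439). Machine vertices: (233.3352,167.4753) → (250.9943,205.8424) → (58.9229,140.7737) → (230.9226,36.6066). Open path.

(bCNC post)
(Date: synthetic)
G21
G90
G00 X223.5922 Y91.1981
M4 S448
G1 X218.2105 Y50.9253 F1439
G1 X185.9279 Y26.2536 F1439
G1 X145.6551 Y31.6353 F1439
G1 X120.9834 Y63.9179 F1439
G1 X126.3651 Y104.1907 F1439
G1 X158.6477 Y128.8624 F1439
G1 X198.9205 Y123.4807 F1439
G1 X223.5922 Y91.1981 F1439
G00 X134.7497 Y81.1390
M4 S448
G1 X227.8442 Y22.4839 F1439
G00 X154.5114 Y171.8560
M4 S448
G1 X125.9844 Y121.9356 F1439
G1 X111.1397 Y231.6223 F1439
G1 X252.8519 Y184.9042 F1439
G00 X103.6536 Y123.0276
M4 S448
G1 X133.1302 Y123.0276 F1439
G1 X133.1302 Y12.7733 F1439
G1 X103.6536 Y12.7733 F1439
G1 X103.6536 Y123.0276 F1439
G00 X77.0431 Y199.6127
M4 S448
G1 X142.9583 Y199.6127 F1439
G1 X142.9583 Y92.4559 F1439
G1 X77.0431 Y92.4559 F1439
G1 X77.0431 Y199.6127 F1439
G00 X233.3352 Y167.4753
M4 S448
G1 X250.9943 Y205.8424 F1439
G1 X58.9229 Y140.7737 F1439
G1 X230.9226 Y36.6066 F1439
M5
G00 X0.0000 Y0.0000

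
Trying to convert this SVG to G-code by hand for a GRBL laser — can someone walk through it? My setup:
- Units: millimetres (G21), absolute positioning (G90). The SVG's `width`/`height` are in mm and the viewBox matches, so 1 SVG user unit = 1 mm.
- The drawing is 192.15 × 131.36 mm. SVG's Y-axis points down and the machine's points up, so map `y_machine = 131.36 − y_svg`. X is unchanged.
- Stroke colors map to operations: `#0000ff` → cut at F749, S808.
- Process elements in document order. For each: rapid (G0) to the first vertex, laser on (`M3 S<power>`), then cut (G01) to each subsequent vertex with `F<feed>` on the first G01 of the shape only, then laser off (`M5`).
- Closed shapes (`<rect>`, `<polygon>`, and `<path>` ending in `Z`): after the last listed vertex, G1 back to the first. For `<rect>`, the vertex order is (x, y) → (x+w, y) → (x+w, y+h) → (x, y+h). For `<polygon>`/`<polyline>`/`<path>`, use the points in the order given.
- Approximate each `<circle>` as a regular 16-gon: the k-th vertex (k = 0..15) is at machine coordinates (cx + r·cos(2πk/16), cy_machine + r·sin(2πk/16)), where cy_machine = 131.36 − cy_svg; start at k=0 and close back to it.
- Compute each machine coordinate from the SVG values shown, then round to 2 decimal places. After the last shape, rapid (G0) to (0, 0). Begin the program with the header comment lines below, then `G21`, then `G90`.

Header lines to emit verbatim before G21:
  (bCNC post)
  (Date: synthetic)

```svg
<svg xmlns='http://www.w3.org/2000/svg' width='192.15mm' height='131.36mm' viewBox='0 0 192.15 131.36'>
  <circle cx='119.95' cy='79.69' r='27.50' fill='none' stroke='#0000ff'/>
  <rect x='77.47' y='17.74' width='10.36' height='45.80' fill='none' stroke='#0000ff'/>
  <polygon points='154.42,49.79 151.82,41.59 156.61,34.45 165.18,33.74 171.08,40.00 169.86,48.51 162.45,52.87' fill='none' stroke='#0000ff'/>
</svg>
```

(bCNC post)
(Date: synthetic)
G21
G90
G0 X147.45 Y51.67
M3 S808
G01 X145.36 Y62.19 F749
G01 X139.40 Y71.12
G01 X130.47 Y77.08
G01 X119.95 Y79.17
G01 X109.43 Y77.08
G01 X100.50 Y71.12
G01 X94.54 Y62.19
G01 X92.45 Y51.67
G01 X94.54 Y41.15
G01 X100.50 Y32.22
G01 X109.43 Y26.26
G01 X119.95 Y24.17
G01 X130.47 Y26.26
G01 X139.40 Y32.22
G01 X145.36 Y41.15
G01 X147.45 Y51.67
M5
G0 X77.47 Y113.62
M3 S808
G01 X87.83 Y113.62 F749
G01 X87.83 Y67.82
G01 X77.47 Y67.82
G01 X77.47 Y113.62
M5
G0 X154.42 Y81.57
M3 S808
G01 X151.82 Y89.77 F749
G01 X156.61 Y96.91
G01 X165.18 Y97.62
G01 X171.08 Y91.36
G01 X169.86 Y82.85
G01 X162.45 Y78.49
G01 X154.42 Y81.57
M5
G0 X0.00 Y0.00

1 u = 1 mm; y_m = 131.36 − y.

[1] `<circle>` circle, #0000ff→cut S808 F749: (147.45,51.67) → (145.36,62.19) → (139.40,71.12) → (130.47,77.08) → (119.95,79.17) → (109.43,77.08) → (100.50,71.12) → (94.54,62.19) → (92.45,51.67) → (94.54,41.15) → (100.50,32.22) → (109.43,26.26) → (119.95,24.17) → (130.47,26.26) → (139.40,32.22) → (145.36,41.15) → (147.45,51.67) (closed)

[2] `<rect>` rectangle, #0000ff→cut S808 F749: (77.47,113.62) → (87.83,113.62) → (87.83,67.82) → (77.47,67.82) → (77.47,113.62) (closed)

[3] `<polygon>` regular polygon, #0000ff→cut S808 F749: (154.42,81.57) → (151.82,89.77) → (156.61,96.91) → (165.18,97.62) → (171.08,91.36) → (169.86,82.85) → (162.45,78.49) → (154.42,81.57) (closed)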